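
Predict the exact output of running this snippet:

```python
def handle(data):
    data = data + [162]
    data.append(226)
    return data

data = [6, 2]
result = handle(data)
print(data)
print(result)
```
[6, 2]
[6, 2, 162, 226]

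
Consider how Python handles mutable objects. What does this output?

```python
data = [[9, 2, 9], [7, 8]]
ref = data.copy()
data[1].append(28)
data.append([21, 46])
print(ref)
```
[[9, 2, 9], [7, 8, 28]]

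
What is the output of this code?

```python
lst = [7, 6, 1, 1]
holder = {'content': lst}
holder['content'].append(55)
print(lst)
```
[7, 6, 1, 1, 55]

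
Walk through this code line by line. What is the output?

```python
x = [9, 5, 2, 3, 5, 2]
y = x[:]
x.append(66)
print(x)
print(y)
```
[9, 5, 2, 3, 5, 2, 66]
[9, 5, 2, 3, 5, 2]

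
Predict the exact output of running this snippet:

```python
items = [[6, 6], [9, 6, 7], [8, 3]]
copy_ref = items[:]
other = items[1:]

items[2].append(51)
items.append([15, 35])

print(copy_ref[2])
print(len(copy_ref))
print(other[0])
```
[8, 3, 51]
3
[9, 6, 7]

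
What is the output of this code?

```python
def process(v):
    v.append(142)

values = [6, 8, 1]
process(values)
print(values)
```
[6, 8, 1, 142]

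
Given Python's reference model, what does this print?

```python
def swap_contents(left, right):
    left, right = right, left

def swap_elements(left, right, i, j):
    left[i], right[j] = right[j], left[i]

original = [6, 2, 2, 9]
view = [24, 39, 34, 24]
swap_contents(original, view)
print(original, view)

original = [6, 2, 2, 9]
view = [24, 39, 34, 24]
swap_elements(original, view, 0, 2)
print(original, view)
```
[6, 2, 2, 9] [24, 39, 34, 24]
[34, 2, 2, 9] [24, 39, 6, 24]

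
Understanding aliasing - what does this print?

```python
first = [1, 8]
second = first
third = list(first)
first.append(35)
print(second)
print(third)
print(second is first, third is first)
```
[1, 8, 35]
[1, 8]
True False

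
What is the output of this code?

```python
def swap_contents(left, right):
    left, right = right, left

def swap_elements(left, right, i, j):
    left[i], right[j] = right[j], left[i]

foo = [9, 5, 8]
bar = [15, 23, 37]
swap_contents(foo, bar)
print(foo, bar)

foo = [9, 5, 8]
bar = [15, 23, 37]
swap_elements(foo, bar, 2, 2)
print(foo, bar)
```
[9, 5, 8] [15, 23, 37]
[9, 5, 37] [15, 23, 8]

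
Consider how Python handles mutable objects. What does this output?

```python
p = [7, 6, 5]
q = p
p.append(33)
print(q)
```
[7, 6, 5, 33]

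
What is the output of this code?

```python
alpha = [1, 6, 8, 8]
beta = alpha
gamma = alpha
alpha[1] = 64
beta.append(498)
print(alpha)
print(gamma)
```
[1, 64, 8, 8, 498]
[1, 64, 8, 8, 498]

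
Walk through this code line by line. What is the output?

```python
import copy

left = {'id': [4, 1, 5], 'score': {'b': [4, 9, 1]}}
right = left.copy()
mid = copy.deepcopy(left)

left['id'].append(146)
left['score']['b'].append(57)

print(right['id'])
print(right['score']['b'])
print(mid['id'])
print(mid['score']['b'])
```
[4, 1, 5, 146]
[4, 9, 1, 57]
[4, 1, 5]
[4, 9, 1]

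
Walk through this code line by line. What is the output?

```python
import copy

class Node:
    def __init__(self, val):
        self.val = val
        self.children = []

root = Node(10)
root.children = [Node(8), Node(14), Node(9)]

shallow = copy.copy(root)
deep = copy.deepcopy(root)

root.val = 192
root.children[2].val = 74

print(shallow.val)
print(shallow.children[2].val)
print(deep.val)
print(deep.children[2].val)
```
10
74
10
9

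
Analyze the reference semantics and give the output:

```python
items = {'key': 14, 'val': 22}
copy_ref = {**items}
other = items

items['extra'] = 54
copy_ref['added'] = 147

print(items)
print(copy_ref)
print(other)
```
{'key': 14, 'val': 22, 'extra': 54}
{'key': 14, 'val': 22, 'added': 147}
{'key': 14, 'val': 22, 'extra': 54}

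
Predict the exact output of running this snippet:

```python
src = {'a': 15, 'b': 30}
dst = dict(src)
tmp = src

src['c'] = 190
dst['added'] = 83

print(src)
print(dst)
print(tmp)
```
{'a': 15, 'b': 30, 'c': 190}
{'a': 15, 'b': 30, 'added': 83}
{'a': 15, 'b': 30, 'c': 190}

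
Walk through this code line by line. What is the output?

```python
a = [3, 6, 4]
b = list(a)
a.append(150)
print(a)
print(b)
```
[3, 6, 4, 150]
[3, 6, 4]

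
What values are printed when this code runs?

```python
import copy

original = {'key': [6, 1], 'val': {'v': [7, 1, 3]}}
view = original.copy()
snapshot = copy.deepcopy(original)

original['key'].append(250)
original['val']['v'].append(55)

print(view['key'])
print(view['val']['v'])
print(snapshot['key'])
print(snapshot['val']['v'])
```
[6, 1, 250]
[7, 1, 3, 55]
[6, 1]
[7, 1, 3]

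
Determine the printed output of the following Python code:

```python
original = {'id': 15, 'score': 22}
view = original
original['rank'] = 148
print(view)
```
{'id': 15, 'score': 22, 'rank': 148}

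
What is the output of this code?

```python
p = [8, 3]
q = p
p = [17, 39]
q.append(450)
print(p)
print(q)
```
[17, 39]
[8, 3, 450]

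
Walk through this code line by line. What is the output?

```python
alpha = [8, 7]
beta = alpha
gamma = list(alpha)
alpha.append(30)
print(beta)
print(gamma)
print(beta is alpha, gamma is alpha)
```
[8, 7, 30]
[8, 7]
True False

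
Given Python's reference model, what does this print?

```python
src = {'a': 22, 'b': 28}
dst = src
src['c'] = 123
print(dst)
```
{'a': 22, 'b': 28, 'c': 123}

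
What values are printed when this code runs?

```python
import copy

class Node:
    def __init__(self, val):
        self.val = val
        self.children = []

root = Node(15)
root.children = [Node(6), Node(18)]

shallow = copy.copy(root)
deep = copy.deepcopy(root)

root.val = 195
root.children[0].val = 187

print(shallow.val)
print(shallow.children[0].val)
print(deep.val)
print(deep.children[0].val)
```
15
187
15
6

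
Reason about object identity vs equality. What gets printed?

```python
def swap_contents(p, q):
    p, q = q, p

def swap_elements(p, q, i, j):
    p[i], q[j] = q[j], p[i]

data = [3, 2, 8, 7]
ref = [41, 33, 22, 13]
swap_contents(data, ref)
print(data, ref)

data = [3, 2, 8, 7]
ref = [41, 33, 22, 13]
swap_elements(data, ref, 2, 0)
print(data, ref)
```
[3, 2, 8, 7] [41, 33, 22, 13]
[3, 2, 41, 7] [8, 33, 22, 13]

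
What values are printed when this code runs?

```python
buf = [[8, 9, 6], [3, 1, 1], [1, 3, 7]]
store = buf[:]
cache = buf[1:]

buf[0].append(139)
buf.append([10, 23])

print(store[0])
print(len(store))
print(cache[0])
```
[8, 9, 6, 139]
3
[3, 1, 1]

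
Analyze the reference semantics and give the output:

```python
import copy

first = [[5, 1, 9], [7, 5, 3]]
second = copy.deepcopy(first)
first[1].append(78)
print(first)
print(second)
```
[[5, 1, 9], [7, 5, 3, 78]]
[[5, 1, 9], [7, 5, 3]]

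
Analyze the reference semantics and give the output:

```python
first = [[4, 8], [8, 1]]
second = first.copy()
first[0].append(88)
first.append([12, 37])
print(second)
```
[[4, 8, 88], [8, 1]]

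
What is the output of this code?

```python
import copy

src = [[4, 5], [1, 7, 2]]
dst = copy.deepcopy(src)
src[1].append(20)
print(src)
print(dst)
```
[[4, 5], [1, 7, 2, 20]]
[[4, 5], [1, 7, 2]]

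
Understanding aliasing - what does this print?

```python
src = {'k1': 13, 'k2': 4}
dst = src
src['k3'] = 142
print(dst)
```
{'k1': 13, 'k2': 4, 'k3': 142}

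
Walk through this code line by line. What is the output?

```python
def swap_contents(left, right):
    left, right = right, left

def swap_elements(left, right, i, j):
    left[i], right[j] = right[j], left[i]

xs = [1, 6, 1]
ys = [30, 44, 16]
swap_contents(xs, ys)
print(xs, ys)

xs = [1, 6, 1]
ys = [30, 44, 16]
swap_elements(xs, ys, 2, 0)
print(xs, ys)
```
[1, 6, 1] [30, 44, 16]
[1, 6, 30] [1, 44, 16]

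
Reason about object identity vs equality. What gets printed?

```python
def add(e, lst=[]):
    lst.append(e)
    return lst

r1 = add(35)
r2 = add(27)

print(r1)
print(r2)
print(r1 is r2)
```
[35, 27]
[35, 27]
True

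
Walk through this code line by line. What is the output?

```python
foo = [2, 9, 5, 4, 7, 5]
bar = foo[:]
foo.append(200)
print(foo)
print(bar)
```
[2, 9, 5, 4, 7, 5, 200]
[2, 9, 5, 4, 7, 5]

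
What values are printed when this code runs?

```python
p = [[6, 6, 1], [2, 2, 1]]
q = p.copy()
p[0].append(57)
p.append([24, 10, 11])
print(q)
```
[[6, 6, 1, 57], [2, 2, 1]]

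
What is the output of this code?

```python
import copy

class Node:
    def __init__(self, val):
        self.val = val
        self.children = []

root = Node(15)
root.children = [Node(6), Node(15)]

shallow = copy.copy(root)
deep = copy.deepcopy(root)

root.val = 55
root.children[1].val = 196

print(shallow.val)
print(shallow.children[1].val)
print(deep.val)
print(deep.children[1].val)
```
15
196
15
15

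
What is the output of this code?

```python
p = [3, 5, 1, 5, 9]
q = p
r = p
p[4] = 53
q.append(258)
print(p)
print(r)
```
[3, 5, 1, 5, 53, 258]
[3, 5, 1, 5, 53, 258]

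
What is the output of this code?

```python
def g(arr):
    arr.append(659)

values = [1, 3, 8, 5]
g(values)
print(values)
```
[1, 3, 8, 5, 659]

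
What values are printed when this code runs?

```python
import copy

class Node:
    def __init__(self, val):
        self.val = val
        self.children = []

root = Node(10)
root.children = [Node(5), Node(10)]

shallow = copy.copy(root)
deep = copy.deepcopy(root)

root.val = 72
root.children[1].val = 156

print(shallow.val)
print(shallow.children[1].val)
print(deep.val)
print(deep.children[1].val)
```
10
156
10
10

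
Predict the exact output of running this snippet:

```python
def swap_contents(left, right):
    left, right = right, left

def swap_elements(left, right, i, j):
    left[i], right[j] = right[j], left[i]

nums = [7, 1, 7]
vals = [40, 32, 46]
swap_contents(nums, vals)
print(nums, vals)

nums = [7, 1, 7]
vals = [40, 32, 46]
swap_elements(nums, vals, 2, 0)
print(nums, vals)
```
[7, 1, 7] [40, 32, 46]
[7, 1, 40] [7, 32, 46]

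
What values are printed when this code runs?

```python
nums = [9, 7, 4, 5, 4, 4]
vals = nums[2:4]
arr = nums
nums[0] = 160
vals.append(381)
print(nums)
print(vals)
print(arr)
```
[160, 7, 4, 5, 4, 4]
[4, 5, 381]
[160, 7, 4, 5, 4, 4]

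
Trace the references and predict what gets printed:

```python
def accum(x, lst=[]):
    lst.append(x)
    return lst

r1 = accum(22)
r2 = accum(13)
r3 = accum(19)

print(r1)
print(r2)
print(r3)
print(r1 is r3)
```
[22, 13, 19]
[22, 13, 19]
[22, 13, 19]
True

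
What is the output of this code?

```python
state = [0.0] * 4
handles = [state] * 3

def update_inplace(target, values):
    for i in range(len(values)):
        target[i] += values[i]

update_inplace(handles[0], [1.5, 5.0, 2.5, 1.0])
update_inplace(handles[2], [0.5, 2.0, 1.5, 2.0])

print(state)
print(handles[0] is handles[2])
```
[2.0, 7.0, 4.0, 3.0]
True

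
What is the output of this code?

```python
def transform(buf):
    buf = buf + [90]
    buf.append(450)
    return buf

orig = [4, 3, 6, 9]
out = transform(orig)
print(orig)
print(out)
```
[4, 3, 6, 9]
[4, 3, 6, 9, 90, 450]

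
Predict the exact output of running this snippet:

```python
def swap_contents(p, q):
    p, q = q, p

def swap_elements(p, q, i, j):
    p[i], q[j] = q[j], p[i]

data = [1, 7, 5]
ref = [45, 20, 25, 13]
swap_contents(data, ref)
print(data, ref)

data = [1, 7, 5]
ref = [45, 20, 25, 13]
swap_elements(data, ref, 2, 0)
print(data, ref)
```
[1, 7, 5] [45, 20, 25, 13]
[1, 7, 45] [5, 20, 25, 13]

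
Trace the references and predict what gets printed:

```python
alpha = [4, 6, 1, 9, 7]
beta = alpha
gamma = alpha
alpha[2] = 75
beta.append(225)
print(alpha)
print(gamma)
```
[4, 6, 75, 9, 7, 225]
[4, 6, 75, 9, 7, 225]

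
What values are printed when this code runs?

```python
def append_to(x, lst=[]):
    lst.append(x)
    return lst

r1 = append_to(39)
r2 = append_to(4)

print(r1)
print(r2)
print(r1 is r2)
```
[39, 4]
[39, 4]
True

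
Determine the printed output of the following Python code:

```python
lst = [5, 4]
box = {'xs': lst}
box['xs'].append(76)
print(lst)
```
[5, 4, 76]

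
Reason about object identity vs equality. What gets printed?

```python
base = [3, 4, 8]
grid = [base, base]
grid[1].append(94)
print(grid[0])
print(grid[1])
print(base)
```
[3, 4, 8, 94]
[3, 4, 8, 94]
[3, 4, 8, 94]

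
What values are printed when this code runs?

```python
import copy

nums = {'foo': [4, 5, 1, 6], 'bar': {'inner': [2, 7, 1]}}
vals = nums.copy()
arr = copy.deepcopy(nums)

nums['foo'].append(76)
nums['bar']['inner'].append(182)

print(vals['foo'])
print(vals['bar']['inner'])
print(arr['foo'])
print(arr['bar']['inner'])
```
[4, 5, 1, 6, 76]
[2, 7, 1, 182]
[4, 5, 1, 6]
[2, 7, 1]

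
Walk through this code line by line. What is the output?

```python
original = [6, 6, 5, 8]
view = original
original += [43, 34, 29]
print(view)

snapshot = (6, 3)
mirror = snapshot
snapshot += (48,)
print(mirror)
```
[6, 6, 5, 8, 43, 34, 29]
(6, 3)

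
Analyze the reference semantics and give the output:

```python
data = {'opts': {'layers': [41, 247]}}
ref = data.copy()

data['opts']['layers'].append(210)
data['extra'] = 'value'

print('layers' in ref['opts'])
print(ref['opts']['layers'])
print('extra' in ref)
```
True
[41, 247, 210]
False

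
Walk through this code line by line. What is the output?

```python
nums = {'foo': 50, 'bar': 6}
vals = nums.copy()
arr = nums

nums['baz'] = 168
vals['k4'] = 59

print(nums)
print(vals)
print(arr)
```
{'foo': 50, 'bar': 6, 'baz': 168}
{'foo': 50, 'bar': 6, 'k4': 59}
{'foo': 50, 'bar': 6, 'baz': 168}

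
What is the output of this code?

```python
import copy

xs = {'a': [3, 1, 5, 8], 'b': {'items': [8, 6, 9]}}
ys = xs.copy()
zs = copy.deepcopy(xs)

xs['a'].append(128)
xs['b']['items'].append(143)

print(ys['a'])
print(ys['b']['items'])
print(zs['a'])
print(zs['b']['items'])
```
[3, 1, 5, 8, 128]
[8, 6, 9, 143]
[3, 1, 5, 8]
[8, 6, 9]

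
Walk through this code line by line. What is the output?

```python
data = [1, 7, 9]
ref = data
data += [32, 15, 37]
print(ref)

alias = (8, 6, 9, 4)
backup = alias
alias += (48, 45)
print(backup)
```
[1, 7, 9, 32, 15, 37]
(8, 6, 9, 4)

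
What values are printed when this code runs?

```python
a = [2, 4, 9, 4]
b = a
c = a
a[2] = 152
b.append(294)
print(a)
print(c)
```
[2, 4, 152, 4, 294]
[2, 4, 152, 4, 294]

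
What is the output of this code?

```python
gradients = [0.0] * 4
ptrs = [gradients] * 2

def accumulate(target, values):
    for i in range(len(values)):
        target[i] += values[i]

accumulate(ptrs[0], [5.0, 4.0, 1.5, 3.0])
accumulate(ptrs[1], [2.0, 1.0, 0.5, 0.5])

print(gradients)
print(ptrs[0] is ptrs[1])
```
[7.0, 5.0, 2.0, 3.5]
True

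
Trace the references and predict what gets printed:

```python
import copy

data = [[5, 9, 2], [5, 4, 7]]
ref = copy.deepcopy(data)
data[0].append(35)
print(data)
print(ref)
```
[[5, 9, 2, 35], [5, 4, 7]]
[[5, 9, 2], [5, 4, 7]]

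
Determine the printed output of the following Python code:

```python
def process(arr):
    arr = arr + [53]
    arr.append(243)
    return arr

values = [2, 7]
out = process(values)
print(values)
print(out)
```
[2, 7]
[2, 7, 53, 243]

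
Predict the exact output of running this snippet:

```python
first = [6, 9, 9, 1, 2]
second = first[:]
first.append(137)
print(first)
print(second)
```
[6, 9, 9, 1, 2, 137]
[6, 9, 9, 1, 2]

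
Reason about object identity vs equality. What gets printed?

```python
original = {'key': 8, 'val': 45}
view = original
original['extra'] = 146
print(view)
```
{'key': 8, 'val': 45, 'extra': 146}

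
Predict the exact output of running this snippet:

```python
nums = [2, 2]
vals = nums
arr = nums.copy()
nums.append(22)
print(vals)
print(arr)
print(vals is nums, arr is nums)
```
[2, 2, 22]
[2, 2]
True False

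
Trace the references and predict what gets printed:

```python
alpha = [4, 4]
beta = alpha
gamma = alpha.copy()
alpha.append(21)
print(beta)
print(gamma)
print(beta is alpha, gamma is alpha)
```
[4, 4, 21]
[4, 4]
True False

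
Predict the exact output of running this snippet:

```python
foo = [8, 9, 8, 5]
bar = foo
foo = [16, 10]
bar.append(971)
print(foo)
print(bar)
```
[16, 10]
[8, 9, 8, 5, 971]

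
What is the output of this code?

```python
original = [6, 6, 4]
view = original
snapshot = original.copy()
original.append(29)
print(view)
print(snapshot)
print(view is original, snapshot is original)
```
[6, 6, 4, 29]
[6, 6, 4]
True False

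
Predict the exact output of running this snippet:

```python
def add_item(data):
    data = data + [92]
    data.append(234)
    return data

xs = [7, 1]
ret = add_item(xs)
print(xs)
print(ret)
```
[7, 1]
[7, 1, 92, 234]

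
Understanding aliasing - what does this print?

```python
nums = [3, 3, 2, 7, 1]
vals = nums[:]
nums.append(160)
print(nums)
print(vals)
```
[3, 3, 2, 7, 1, 160]
[3, 3, 2, 7, 1]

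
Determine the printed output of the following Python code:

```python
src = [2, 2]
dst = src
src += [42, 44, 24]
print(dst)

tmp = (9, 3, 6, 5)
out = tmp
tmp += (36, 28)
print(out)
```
[2, 2, 42, 44, 24]
(9, 3, 6, 5)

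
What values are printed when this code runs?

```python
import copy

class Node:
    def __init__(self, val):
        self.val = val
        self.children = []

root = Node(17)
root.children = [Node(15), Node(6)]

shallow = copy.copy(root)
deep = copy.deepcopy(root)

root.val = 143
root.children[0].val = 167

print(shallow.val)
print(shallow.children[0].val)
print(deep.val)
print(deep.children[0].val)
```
17
167
17
15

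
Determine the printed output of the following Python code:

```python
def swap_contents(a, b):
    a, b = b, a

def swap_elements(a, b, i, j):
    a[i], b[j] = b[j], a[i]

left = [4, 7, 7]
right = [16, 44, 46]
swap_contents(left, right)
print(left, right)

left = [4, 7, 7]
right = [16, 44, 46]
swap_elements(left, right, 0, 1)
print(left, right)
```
[4, 7, 7] [16, 44, 46]
[44, 7, 7] [16, 4, 46]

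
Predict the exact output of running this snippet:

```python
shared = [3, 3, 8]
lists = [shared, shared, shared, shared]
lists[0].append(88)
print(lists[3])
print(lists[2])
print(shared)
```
[3, 3, 8, 88]
[3, 3, 8, 88]
[3, 3, 8, 88]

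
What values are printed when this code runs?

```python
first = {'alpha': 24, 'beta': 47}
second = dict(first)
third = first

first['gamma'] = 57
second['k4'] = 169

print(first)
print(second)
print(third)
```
{'alpha': 24, 'beta': 47, 'gamma': 57}
{'alpha': 24, 'beta': 47, 'k4': 169}
{'alpha': 24, 'beta': 47, 'gamma': 57}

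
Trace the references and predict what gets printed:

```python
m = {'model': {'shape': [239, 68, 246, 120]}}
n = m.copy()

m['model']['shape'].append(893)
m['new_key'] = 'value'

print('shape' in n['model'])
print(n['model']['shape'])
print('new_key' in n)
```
True
[239, 68, 246, 120, 893]
False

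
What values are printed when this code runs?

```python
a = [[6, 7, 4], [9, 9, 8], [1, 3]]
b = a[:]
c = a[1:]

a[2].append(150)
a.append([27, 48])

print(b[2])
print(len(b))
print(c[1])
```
[1, 3, 150]
3
[1, 3, 150]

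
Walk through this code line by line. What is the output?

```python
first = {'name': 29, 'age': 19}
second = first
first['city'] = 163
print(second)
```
{'name': 29, 'age': 19, 'city': 163}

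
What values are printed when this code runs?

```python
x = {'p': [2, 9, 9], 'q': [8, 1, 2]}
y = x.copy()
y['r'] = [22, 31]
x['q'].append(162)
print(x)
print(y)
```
{'p': [2, 9, 9], 'q': [8, 1, 2, 162]}
{'p': [2, 9, 9], 'q': [8, 1, 2, 162], 'r': [22, 31]}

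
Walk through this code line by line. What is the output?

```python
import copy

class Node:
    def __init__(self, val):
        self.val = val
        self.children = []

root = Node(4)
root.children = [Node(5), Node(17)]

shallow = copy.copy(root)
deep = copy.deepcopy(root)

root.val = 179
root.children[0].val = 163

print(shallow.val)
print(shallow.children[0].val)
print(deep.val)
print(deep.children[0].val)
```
4
163
4
5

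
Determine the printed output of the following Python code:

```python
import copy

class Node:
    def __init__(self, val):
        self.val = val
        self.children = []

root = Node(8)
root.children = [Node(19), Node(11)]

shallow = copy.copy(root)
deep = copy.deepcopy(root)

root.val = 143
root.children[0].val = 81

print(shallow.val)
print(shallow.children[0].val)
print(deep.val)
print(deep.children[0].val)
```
8
81
8
19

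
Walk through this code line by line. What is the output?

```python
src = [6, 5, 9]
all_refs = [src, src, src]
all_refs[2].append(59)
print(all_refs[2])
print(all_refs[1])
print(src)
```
[6, 5, 9, 59]
[6, 5, 9, 59]
[6, 5, 9, 59]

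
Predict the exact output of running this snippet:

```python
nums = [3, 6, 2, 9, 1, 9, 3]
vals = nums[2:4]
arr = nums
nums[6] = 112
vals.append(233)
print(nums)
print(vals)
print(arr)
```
[3, 6, 2, 9, 1, 9, 112]
[2, 9, 233]
[3, 6, 2, 9, 1, 9, 112]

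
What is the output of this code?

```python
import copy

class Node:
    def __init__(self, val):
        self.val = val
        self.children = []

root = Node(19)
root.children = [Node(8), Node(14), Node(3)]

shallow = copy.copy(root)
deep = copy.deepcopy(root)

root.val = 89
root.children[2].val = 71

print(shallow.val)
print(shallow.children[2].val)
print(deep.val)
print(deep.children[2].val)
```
19
71
19
3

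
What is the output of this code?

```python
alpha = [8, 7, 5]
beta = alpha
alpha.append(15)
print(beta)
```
[8, 7, 5, 15]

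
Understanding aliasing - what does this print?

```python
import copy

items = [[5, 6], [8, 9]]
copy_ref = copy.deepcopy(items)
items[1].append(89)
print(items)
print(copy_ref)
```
[[5, 6], [8, 9, 89]]
[[5, 6], [8, 9]]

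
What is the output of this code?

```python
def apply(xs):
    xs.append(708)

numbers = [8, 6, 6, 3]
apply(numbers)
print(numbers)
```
[8, 6, 6, 3, 708]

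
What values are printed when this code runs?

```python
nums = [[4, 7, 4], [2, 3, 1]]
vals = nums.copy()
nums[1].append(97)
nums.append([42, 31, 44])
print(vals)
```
[[4, 7, 4], [2, 3, 1, 97]]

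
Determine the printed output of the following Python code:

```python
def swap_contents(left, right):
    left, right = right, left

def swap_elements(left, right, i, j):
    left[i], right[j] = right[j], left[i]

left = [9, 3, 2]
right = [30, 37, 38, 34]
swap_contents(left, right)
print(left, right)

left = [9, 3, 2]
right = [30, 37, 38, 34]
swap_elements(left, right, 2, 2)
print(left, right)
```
[9, 3, 2] [30, 37, 38, 34]
[9, 3, 38] [30, 37, 2, 34]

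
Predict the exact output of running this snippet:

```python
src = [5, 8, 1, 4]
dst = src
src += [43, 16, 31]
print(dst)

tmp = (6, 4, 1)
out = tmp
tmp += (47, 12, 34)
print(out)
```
[5, 8, 1, 4, 43, 16, 31]
(6, 4, 1)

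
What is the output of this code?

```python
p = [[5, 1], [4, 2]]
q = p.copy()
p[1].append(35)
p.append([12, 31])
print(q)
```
[[5, 1], [4, 2, 35]]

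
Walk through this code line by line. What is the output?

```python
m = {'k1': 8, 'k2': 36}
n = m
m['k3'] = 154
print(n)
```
{'k1': 8, 'k2': 36, 'k3': 154}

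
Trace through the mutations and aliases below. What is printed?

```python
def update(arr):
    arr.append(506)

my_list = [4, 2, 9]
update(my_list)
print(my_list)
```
[4, 2, 9, 506]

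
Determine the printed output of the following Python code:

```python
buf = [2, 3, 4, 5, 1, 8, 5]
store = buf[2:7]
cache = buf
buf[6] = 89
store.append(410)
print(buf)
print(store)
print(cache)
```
[2, 3, 4, 5, 1, 8, 89]
[4, 5, 1, 8, 5, 410]
[2, 3, 4, 5, 1, 8, 89]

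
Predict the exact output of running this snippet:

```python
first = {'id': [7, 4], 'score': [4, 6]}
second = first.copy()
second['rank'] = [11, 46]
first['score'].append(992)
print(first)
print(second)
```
{'id': [7, 4], 'score': [4, 6, 992]}
{'id': [7, 4], 'score': [4, 6, 992], 'rank': [11, 46]}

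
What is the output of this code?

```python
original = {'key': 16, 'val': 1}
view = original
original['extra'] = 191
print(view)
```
{'key': 16, 'val': 1, 'extra': 191}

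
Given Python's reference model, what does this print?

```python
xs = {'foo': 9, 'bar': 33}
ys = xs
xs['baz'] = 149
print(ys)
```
{'foo': 9, 'bar': 33, 'baz': 149}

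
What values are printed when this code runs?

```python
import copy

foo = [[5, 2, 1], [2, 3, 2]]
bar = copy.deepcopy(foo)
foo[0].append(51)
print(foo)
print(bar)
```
[[5, 2, 1, 51], [2, 3, 2]]
[[5, 2, 1], [2, 3, 2]]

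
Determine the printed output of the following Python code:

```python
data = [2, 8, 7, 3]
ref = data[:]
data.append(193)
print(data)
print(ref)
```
[2, 8, 7, 3, 193]
[2, 8, 7, 3]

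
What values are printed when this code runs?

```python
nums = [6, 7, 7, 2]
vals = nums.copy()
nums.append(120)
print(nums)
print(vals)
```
[6, 7, 7, 2, 120]
[6, 7, 7, 2]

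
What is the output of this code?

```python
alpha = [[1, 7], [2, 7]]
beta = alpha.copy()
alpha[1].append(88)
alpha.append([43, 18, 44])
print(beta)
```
[[1, 7], [2, 7, 88]]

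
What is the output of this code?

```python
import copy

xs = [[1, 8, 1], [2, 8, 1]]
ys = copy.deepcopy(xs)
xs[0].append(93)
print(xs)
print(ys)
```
[[1, 8, 1, 93], [2, 8, 1]]
[[1, 8, 1], [2, 8, 1]]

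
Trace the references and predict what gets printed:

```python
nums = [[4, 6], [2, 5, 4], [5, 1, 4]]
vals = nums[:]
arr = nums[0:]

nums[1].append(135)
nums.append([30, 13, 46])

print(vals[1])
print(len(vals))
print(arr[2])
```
[2, 5, 4, 135]
3
[5, 1, 4]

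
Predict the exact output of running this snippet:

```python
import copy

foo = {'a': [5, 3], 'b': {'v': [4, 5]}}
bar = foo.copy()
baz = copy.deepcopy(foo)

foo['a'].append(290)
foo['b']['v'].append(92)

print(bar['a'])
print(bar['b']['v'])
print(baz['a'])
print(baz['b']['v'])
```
[5, 3, 290]
[4, 5, 92]
[5, 3]
[4, 5]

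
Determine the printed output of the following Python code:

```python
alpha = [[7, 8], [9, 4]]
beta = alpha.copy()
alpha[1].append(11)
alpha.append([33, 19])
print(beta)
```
[[7, 8], [9, 4, 11]]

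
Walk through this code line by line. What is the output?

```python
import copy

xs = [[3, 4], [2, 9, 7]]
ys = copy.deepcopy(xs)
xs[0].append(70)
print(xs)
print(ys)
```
[[3, 4, 70], [2, 9, 7]]
[[3, 4], [2, 9, 7]]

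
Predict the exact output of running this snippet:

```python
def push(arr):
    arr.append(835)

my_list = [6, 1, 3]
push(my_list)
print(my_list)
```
[6, 1, 3, 835]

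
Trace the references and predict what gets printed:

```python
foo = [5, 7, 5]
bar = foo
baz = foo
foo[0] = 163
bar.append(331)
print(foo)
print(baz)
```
[163, 7, 5, 331]
[163, 7, 5, 331]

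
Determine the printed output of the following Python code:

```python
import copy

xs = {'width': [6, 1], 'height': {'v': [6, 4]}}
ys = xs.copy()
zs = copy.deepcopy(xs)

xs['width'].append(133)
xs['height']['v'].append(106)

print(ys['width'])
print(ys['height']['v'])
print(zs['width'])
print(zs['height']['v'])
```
[6, 1, 133]
[6, 4, 106]
[6, 1]
[6, 4]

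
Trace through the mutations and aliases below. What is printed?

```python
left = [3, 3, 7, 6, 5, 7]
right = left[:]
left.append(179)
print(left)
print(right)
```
[3, 3, 7, 6, 5, 7, 179]
[3, 3, 7, 6, 5, 7]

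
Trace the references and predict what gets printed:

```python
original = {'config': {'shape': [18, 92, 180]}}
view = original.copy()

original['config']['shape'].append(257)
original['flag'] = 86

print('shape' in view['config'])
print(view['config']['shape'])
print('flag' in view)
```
True
[18, 92, 180, 257]
False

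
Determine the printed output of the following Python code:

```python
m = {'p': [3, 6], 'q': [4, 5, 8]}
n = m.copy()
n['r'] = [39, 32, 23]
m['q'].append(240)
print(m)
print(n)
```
{'p': [3, 6], 'q': [4, 5, 8, 240]}
{'p': [3, 6], 'q': [4, 5, 8, 240], 'r': [39, 32, 23]}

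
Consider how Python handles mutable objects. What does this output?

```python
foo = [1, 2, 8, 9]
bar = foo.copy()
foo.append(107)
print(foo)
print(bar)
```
[1, 2, 8, 9, 107]
[1, 2, 8, 9]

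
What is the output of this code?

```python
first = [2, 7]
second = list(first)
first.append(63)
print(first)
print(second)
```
[2, 7, 63]
[2, 7]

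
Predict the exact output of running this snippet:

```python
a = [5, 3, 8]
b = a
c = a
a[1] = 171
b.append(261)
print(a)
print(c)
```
[5, 171, 8, 261]
[5, 171, 8, 261]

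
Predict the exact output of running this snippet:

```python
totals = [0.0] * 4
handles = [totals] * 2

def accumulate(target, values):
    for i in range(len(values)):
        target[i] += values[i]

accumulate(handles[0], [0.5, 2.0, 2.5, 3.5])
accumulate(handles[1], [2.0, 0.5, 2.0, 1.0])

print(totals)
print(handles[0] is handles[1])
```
[2.5, 2.5, 4.5, 4.5]
True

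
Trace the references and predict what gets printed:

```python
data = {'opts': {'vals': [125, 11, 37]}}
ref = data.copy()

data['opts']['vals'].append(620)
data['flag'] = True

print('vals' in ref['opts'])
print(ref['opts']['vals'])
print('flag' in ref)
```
True
[125, 11, 37, 620]
False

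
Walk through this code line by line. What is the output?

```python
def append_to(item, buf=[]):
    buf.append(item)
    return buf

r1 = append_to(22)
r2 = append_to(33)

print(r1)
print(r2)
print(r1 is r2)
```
[22, 33]
[22, 33]
True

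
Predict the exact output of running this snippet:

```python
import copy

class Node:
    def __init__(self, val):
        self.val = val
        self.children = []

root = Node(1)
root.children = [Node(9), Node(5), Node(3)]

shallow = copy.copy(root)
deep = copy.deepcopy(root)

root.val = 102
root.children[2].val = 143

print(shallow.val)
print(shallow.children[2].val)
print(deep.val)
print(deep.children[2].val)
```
1
143
1
3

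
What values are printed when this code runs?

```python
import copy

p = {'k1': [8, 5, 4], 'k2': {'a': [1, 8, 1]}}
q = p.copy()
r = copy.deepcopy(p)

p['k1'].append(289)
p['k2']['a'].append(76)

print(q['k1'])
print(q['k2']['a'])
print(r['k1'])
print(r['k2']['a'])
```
[8, 5, 4, 289]
[1, 8, 1, 76]
[8, 5, 4]
[1, 8, 1]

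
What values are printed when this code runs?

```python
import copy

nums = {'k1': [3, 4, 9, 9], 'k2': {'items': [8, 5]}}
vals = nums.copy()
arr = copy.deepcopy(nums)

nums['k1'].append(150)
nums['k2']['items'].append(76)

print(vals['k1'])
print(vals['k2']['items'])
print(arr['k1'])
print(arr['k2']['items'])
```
[3, 4, 9, 9, 150]
[8, 5, 76]
[3, 4, 9, 9]
[8, 5]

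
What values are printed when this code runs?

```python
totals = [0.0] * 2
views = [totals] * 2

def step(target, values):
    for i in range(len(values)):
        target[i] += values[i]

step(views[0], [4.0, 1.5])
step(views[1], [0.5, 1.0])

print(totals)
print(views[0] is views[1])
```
[4.5, 2.5]
True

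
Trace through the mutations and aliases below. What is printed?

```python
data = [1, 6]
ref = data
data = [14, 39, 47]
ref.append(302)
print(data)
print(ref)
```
[14, 39, 47]
[1, 6, 302]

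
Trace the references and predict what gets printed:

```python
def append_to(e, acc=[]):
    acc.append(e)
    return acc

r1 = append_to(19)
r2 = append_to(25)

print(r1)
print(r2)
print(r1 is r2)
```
[19, 25]
[19, 25]
True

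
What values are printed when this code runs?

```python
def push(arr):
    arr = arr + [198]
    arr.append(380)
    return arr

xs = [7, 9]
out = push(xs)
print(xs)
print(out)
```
[7, 9]
[7, 9, 198, 380]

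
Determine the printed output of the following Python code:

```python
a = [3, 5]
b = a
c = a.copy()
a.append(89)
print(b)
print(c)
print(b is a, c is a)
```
[3, 5, 89]
[3, 5]
True False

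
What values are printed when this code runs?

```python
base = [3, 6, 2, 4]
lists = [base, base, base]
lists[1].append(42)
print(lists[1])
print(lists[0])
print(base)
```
[3, 6, 2, 4, 42]
[3, 6, 2, 4, 42]
[3, 6, 2, 4, 42]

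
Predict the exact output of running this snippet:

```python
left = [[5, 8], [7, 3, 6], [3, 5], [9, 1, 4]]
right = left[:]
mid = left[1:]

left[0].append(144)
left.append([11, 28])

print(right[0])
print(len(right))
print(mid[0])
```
[5, 8, 144]
4
[7, 3, 6]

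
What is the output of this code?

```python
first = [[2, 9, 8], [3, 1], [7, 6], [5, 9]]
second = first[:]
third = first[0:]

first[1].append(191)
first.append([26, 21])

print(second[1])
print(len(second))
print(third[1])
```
[3, 1, 191]
4
[3, 1, 191]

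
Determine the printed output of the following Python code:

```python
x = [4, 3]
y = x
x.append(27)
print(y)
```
[4, 3, 27]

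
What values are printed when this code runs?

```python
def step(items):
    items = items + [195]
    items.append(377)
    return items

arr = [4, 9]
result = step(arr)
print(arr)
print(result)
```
[4, 9]
[4, 9, 195, 377]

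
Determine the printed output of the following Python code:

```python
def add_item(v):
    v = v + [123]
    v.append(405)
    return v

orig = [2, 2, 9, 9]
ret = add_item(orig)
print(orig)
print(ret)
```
[2, 2, 9, 9]
[2, 2, 9, 9, 123, 405]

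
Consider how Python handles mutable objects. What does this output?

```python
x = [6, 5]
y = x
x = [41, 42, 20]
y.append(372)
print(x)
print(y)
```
[41, 42, 20]
[6, 5, 372]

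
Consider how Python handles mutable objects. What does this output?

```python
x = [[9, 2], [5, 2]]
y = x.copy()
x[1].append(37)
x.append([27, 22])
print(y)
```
[[9, 2], [5, 2, 37]]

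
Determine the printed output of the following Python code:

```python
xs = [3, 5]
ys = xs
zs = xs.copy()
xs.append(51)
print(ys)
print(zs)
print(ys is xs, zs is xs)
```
[3, 5, 51]
[3, 5]
True False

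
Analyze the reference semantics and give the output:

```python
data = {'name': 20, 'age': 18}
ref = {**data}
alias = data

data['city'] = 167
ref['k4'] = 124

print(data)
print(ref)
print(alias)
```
{'name': 20, 'age': 18, 'city': 167}
{'name': 20, 'age': 18, 'k4': 124}
{'name': 20, 'age': 18, 'city': 167}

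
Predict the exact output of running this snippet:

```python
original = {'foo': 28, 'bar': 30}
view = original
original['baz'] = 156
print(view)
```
{'foo': 28, 'bar': 30, 'baz': 156}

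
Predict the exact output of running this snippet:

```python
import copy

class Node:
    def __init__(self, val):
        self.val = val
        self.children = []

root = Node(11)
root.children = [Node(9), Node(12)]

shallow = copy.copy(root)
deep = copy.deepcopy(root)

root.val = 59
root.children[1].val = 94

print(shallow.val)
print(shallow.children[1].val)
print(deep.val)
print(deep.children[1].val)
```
11
94
11
12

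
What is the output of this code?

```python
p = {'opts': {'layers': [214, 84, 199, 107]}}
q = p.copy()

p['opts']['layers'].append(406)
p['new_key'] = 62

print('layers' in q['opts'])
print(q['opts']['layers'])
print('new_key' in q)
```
True
[214, 84, 199, 107, 406]
False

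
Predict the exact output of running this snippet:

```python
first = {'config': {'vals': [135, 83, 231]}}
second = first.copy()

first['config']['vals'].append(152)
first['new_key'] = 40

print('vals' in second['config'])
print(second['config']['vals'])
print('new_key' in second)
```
True
[135, 83, 231, 152]
False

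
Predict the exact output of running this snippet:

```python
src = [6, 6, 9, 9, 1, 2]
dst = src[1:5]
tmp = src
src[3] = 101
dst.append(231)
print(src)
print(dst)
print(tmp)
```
[6, 6, 9, 101, 1, 2]
[6, 9, 9, 1, 231]
[6, 6, 9, 101, 1, 2]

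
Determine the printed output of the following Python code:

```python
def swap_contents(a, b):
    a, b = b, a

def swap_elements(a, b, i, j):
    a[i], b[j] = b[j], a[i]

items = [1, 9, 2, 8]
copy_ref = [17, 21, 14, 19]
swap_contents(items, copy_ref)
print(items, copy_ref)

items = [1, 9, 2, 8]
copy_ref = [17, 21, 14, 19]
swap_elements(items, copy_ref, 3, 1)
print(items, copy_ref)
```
[1, 9, 2, 8] [17, 21, 14, 19]
[1, 9, 2, 21] [17, 8, 14, 19]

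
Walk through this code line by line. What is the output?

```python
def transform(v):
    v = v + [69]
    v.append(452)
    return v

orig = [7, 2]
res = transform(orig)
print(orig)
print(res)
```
[7, 2]
[7, 2, 69, 452]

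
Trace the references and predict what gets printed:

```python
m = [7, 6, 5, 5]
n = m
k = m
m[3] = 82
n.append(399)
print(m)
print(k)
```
[7, 6, 5, 82, 399]
[7, 6, 5, 82, 399]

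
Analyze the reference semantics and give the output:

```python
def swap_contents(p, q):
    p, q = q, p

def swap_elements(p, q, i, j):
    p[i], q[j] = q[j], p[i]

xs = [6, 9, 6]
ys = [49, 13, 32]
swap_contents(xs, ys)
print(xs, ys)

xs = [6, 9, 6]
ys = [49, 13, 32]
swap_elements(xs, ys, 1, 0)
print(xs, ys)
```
[6, 9, 6] [49, 13, 32]
[6, 49, 6] [9, 13, 32]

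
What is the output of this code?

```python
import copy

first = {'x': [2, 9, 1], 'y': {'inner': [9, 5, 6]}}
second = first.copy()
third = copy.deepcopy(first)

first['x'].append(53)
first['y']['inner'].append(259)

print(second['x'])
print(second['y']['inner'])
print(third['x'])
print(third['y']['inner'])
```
[2, 9, 1, 53]
[9, 5, 6, 259]
[2, 9, 1]
[9, 5, 6]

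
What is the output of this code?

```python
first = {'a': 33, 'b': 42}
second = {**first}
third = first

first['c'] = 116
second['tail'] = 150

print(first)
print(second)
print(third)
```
{'a': 33, 'b': 42, 'c': 116}
{'a': 33, 'b': 42, 'tail': 150}
{'a': 33, 'b': 42, 'c': 116}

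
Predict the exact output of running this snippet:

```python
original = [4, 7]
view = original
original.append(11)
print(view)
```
[4, 7, 11]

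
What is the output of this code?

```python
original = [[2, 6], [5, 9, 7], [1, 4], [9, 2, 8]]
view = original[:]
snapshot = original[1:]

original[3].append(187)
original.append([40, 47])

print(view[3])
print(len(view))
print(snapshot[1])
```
[9, 2, 8, 187]
4
[1, 4]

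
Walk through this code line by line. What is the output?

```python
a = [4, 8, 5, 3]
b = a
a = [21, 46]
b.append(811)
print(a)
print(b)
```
[21, 46]
[4, 8, 5, 3, 811]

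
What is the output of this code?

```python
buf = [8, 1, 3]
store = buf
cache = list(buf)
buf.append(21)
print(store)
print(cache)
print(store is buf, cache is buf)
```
[8, 1, 3, 21]
[8, 1, 3]
True False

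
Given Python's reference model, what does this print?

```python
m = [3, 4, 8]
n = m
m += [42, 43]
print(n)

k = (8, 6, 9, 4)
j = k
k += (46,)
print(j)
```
[3, 4, 8, 42, 43]
(8, 6, 9, 4)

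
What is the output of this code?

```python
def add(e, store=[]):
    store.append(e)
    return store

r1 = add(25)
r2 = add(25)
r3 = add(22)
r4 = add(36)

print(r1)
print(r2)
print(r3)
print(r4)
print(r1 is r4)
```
[25, 25, 22, 36]
[25, 25, 22, 36]
[25, 25, 22, 36]
[25, 25, 22, 36]
True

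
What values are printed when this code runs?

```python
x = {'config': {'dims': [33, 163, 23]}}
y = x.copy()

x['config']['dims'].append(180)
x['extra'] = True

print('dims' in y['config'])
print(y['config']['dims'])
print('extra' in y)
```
True
[33, 163, 23, 180]
False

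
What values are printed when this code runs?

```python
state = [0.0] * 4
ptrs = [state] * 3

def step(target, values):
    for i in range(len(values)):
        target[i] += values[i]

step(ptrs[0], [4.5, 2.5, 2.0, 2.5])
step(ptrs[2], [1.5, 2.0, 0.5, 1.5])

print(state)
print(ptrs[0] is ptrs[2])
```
[6.0, 4.5, 2.5, 4.0]
True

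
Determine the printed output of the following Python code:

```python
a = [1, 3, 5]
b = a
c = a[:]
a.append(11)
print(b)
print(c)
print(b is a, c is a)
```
[1, 3, 5, 11]
[1, 3, 5]
True False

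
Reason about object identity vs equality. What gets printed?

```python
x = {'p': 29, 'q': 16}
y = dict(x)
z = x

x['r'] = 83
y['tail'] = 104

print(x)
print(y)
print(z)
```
{'p': 29, 'q': 16, 'r': 83}
{'p': 29, 'q': 16, 'tail': 104}
{'p': 29, 'q': 16, 'r': 83}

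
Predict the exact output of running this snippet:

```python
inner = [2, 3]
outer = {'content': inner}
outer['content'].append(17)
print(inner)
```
[2, 3, 17]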